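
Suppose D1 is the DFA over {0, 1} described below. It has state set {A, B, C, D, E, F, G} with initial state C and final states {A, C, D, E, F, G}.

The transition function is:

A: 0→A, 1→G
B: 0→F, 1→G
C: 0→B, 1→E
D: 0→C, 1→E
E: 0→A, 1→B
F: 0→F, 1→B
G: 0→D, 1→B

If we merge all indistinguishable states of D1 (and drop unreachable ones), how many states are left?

P0 = {A,C,D,E,F,G} | {B}.
Split {A,C,D,E,F,G} by δ(·,0) → {A,D,E,F,G} and {C}.
Refine {A,D,E,F,G} on symbol 0: members go to different blocks, giving {A,E,F,G} and {D}.
Refine {A,E,F,G} on symbol 0: members go to different blocks, giving {A,E,F} and {G}.
Refine {A,E,F} on symbol 1: members go to different blocks, giving {E,F} and {A}.
Split {E,F} by δ(·,0) → {E} and {F}.
No further refinement is possible. Final partition (7 blocks): {E} | {B} | {C} | {D} | {G} | {A} | {F}.

7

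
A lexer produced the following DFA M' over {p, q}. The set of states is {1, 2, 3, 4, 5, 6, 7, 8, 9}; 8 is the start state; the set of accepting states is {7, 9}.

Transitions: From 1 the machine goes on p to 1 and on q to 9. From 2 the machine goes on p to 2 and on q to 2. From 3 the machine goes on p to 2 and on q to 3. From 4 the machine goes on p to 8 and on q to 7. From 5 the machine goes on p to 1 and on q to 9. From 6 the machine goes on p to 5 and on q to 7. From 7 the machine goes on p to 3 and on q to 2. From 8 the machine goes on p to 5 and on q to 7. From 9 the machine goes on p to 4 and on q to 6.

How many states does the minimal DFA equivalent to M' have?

6

P0 = {7,9} | {1,2,3,4,5,6,8}.
On input q, block {1,2,3,4,5,6,8} splits into {1,4,5,6,8} and {2,3}.
Split {7,9} by δ(·,p) → {7} and {9}.
Refine {1,4,5,6,8} on symbol q: members go to different blocks, giving {4,6,8} and {1,5}.
Refine {4,6,8} on symbol p: members go to different blocks, giving {6,8} and {4}.
No further refinement is possible. Final partition (6 blocks): {7} | {6,8} | {2,3} | {9} | {1,5} | {4}.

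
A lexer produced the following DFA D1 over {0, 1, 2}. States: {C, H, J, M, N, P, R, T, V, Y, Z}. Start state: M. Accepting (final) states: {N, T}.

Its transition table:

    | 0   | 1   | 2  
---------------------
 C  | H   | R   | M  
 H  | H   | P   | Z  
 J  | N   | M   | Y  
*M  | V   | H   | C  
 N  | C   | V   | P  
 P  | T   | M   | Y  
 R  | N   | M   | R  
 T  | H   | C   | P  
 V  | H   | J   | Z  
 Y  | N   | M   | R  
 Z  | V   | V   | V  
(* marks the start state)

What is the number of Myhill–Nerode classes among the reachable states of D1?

All states are reachable from the start state.
Initial partition by acceptance: {N,T} | {C,H,J,M,P,R,V,Y,Z}.
Refine {C,H,J,M,P,R,V,Y,Z} on symbol 0: members go to different blocks, giving {C,H,M,V,Z} and {J,P,R,Y}.
Refine {C,H,M,V,Z} on symbol 1: members go to different blocks, giving {C,H,V} and {M,Z}.
No further refinement is possible. Final partition (4 blocks): {N,T} | {C,H,V} | {J,P,R,Y} | {M,Z}.

4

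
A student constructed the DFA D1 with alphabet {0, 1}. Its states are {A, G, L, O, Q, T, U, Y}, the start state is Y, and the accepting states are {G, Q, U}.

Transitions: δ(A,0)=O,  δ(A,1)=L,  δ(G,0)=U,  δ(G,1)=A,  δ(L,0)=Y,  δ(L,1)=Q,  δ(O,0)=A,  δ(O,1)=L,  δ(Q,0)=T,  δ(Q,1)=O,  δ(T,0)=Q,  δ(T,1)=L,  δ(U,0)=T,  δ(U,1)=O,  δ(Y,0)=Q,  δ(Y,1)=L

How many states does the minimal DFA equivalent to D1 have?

4

Reachable states from the start: {A,L,O,Q,T,Y}. Unreachable: {G,U} — drop them.
Initial partition by acceptance: {Q} | {A,L,O,T,Y}.
Refine {A,L,O,T,Y} on symbol 0: members go to different blocks, giving {A,L,O} and {T,Y}.
Refine {A,L,O} on symbol 0: members go to different blocks, giving {A,O} and {L}.
No further refinement is possible. Final partition (4 blocks): {Q} | {A,O} | {T,Y} | {L}.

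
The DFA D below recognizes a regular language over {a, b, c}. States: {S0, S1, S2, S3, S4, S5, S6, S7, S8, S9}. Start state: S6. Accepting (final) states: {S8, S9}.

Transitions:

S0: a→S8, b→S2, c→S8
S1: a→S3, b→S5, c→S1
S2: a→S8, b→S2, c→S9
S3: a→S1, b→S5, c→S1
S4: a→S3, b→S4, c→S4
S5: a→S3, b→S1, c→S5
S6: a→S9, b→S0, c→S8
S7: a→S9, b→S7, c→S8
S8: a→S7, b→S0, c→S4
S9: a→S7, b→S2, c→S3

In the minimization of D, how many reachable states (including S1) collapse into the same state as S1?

Start with accepting vs non-accepting: {S8,S9} | {S0,S1,S2,S3,S4,S5,S6,S7}.
Refine {S0,S1,S2,S3,S4,S5,S6,S7} on symbol a: members go to different blocks, giving {S0,S2,S6,S7} and {S1,S3,S4,S5}.
The partition is now stable with 3 blocks: {S8,S9} | {S0,S2,S6,S7} | {S1,S3,S4,S5}.
The equivalence class containing S1 is {S1,S3,S4,S5}, of size 4.

4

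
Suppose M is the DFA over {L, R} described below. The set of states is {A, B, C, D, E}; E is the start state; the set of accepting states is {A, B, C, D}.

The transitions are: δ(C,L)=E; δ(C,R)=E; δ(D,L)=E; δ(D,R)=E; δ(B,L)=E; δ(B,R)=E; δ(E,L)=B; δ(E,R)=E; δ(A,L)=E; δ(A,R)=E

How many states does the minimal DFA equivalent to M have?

2

Reachable states from the start: {B,E}. Unreachable: {A,C,D} — drop them.
Start with accepting vs non-accepting: {B} | {E}.
The partition is now stable with 2 blocks: {B} | {E}.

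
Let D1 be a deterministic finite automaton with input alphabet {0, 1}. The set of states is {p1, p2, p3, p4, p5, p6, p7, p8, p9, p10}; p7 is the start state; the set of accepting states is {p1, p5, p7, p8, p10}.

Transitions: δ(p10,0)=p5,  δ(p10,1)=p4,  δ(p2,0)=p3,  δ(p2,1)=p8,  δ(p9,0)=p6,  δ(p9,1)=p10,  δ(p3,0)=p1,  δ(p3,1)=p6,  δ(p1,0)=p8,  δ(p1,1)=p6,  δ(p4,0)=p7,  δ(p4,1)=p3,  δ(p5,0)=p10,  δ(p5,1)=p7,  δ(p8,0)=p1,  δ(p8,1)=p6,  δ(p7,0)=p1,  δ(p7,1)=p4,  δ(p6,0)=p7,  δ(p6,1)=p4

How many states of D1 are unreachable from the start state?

No path from p7 leads to p2, p5, p9, p10; the other 6 states are all reachable.

4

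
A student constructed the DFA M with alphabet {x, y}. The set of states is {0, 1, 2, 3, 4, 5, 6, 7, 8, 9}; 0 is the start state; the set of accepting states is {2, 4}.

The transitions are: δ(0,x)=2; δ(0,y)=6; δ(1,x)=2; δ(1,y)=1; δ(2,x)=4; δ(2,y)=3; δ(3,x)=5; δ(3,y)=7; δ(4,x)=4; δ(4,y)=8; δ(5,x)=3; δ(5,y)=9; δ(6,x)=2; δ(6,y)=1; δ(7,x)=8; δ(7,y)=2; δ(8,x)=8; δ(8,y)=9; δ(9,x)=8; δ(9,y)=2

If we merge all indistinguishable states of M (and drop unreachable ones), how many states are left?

4

Every state is reachable, so we keep all 10.
P0 = {2,4} | {0,1,3,5,6,7,8,9}.
Refine {0,1,3,5,6,7,8,9} on symbol x: members go to different blocks, giving {3,5,7,8,9} and {0,1,6}.
On input y, block {3,5,7,8,9} splits into {3,5,8} and {7,9}.
Stable partition: {2,4} | {3,5,8} | {0,1,6} | {7,9} — 4 equivalence classes.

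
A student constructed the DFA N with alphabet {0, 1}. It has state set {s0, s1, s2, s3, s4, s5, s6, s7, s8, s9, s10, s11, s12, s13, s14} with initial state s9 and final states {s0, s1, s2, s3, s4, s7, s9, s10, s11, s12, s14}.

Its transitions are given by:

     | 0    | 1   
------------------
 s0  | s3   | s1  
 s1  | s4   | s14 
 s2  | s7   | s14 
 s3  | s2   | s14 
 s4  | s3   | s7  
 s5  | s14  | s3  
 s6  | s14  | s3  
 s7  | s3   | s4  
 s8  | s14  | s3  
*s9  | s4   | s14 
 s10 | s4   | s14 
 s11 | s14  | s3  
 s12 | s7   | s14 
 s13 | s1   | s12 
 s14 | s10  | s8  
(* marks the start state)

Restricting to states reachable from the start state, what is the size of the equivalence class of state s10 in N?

States {s0,s1,s5,s6,s11,s12,s13} cannot be reached from the start state, so discard them.
Start with accepting vs non-accepting: {s2,s3,s4,s7,s9,s10,s14} | {s8}.
Refine {s2,s3,s4,s7,s9,s10,s14} on symbol 1: members go to different blocks, giving {s2,s3,s4,s7,s9,s10} and {s14}.
On input 1, block {s2,s3,s4,s7,s9,s10} splits into {s2,s3,s9,s10} and {s4,s7}.
Refine {s2,s3,s9,s10} on symbol 0: members go to different blocks, giving {s2,s9,s10} and {s3}.
The partition is now stable with 5 blocks: {s2,s9,s10} | {s8} | {s14} | {s4,s7} | {s3}.
State s10 belongs to the block {s2,s9,s10}, which has 3 states.

3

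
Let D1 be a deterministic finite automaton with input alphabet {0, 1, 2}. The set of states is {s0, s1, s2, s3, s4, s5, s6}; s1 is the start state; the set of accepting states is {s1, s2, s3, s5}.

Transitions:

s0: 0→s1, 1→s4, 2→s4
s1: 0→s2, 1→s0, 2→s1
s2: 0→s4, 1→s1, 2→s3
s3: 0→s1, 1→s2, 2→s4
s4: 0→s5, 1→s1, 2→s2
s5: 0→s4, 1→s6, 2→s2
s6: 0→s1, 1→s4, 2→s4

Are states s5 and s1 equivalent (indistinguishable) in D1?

No

P0 = {s1,s2,s3,s5} | {s0,s4,s6}.
Refine {s1,s2,s3,s5} on symbol 0: members go to different blocks, giving {s1,s3} and {s2,s5}.
Split {s1,s3} by δ(·,0) → {s1} and {s3}.
Refine {s0,s4,s6} on symbol 0: members go to different blocks, giving {s0,s6} and {s4}.
Split {s2,s5} by δ(·,1) → {s2} and {s5}.
Stable partition: {s1} | {s0,s6} | {s2} | {s3} | {s4} | {s5} — 6 equivalence classes.
s5 and s1 end up in different blocks, so they are distinguishable. For instance, the string '0' is accepted from only s1.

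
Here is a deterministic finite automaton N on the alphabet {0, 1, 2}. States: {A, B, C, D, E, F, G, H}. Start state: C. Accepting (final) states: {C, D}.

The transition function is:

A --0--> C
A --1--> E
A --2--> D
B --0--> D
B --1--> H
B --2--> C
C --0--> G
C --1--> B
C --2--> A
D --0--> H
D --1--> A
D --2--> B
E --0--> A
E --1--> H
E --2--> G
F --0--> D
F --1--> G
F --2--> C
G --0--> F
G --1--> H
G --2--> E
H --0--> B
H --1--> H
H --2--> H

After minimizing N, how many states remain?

3

All states are reachable from the start state.
P0 = {C,D} | {A,B,E,F,G,H}.
On input 0, block {A,B,E,F,G,H} splits into {A,B,F} and {E,G,H}.
The partition is now stable with 3 blocks: {C,D} | {A,B,F} | {E,G,H}.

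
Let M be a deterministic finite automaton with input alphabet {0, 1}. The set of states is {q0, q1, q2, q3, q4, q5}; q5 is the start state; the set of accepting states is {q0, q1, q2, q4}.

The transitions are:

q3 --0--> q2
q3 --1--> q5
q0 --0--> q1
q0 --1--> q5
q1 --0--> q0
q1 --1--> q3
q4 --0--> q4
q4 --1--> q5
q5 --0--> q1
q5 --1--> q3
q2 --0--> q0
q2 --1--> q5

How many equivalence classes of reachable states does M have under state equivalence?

2

Reachable states from the start: {q0,q1,q2,q3,q5}. Unreachable: {q4} — drop them.
P0 = {q0,q1,q2} | {q3,q5}.
The partition is now stable with 2 blocks: {q0,q1,q2} | {q3,q5}.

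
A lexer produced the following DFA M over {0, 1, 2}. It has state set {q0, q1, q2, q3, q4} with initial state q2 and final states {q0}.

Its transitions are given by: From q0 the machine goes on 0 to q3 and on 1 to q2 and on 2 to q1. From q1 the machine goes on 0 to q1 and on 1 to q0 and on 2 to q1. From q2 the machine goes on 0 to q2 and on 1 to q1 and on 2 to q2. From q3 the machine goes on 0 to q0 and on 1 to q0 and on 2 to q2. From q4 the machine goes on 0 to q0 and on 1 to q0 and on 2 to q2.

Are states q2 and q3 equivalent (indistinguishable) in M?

No

First remove the unreachable states {q4}; 4 states remain.
Start with accepting vs non-accepting: {q0} | {q1,q2,q3}.
On input 0, block {q1,q2,q3} splits into {q1,q2} and {q3}.
On input 1, block {q1,q2} splits into {q1} and {q2}.
Stable partition: {q0} | {q1} | {q3} | {q2} — 4 equivalence classes.
q2 and q3 end up in different blocks, so they are distinguishable. For instance, the string '0' is accepted from only q3.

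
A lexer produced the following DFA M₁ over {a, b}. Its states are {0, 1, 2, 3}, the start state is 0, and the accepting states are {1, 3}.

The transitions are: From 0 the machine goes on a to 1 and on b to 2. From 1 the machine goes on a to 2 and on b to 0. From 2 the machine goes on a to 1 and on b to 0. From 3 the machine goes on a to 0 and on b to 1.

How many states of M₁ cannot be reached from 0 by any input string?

1

Starting at 0 and following transitions, the reachable set is {0, 1, 2}. That leaves 3 unreachable — 1 in total.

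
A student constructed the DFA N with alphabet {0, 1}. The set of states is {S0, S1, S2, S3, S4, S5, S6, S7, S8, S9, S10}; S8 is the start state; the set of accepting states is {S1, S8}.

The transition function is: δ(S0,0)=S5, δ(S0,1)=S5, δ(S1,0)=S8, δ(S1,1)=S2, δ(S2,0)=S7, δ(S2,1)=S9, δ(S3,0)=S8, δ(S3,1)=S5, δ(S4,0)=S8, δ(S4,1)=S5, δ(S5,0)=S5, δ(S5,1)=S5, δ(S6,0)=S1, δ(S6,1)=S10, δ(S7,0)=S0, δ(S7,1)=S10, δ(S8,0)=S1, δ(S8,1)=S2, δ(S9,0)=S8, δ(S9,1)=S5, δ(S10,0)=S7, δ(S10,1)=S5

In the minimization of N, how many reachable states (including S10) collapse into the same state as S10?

4

Reachable states from the start: {S0,S1,S2,S5,S7,S8,S9,S10}. Unreachable: {S3,S4,S6} — drop them.
Start with accepting vs non-accepting: {S1,S8} | {S0,S2,S5,S7,S9,S10}.
Refine {S0,S2,S5,S7,S9,S10} on symbol 0: members go to different blocks, giving {S0,S2,S5,S7,S10} and {S9}.
Refine {S0,S2,S5,S7,S10} on symbol 1: members go to different blocks, giving {S0,S5,S7,S10} and {S2}.
Stable partition: {S1,S8} | {S0,S5,S7,S10} | {S9} | {S2} — 4 equivalence classes.
State S10 belongs to the block {S0,S5,S7,S10}, which has 4 states.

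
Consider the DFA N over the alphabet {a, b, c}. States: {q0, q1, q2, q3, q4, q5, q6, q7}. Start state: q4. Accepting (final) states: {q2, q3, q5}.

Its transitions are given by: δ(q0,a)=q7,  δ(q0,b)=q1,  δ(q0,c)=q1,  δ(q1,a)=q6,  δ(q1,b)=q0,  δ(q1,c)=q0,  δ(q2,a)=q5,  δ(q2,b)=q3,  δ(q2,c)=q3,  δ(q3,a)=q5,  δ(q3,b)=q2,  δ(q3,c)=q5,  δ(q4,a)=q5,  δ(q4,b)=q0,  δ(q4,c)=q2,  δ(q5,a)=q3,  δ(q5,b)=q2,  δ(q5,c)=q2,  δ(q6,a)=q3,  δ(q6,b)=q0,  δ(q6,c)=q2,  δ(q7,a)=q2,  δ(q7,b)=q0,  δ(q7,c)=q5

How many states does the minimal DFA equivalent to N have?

3

Initial partition by acceptance: {q2,q3,q5} | {q0,q1,q4,q6,q7}.
On input a, block {q0,q1,q4,q6,q7} splits into {q4,q6,q7} and {q0,q1}.
No further refinement is possible. Final partition (3 blocks): {q2,q3,q5} | {q4,q6,q7} | {q0,q1}.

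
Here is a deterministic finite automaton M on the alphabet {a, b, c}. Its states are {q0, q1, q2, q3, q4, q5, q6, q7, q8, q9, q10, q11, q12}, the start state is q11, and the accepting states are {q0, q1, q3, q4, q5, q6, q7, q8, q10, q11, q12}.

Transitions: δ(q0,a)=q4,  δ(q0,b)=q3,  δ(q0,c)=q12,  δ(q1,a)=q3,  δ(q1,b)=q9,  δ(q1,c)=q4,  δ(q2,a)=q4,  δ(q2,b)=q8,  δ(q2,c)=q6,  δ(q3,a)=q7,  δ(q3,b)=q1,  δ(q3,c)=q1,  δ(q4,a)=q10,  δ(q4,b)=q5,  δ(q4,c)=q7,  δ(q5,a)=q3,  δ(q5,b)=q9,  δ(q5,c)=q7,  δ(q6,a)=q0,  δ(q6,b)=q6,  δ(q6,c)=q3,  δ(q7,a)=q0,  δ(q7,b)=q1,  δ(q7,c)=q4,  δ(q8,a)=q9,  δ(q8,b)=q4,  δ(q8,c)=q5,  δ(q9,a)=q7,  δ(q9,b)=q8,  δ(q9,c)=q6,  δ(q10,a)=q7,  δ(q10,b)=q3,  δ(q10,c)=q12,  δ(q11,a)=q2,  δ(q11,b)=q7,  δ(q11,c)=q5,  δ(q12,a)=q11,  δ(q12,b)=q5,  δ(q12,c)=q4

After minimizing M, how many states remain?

8

P0 = {q0,q1,q3,q4,q5,q6,q7,q8,q10,q11,q12} | {q2,q9}.
Refine {q0,q1,q3,q4,q5,q6,q7,q8,q10,q11,q12} on symbol a: members go to different blocks, giving {q0,q1,q3,q4,q5,q6,q7,q10,q12} and {q8,q11}.
On input a, block {q0,q1,q3,q4,q5,q6,q7,q10,q12} splits into {q0,q1,q3,q4,q5,q6,q7,q10} and {q12}.
Split {q0,q1,q3,q4,q5,q6,q7,q10} by δ(·,b) → {q0,q3,q4,q6,q7,q10} and {q1,q5}.
Split {q0,q3,q4,q6,q7,q10} by δ(·,b) → {q0,q6,q10} and {q3,q4,q7}.
On input a, block {q0,q6,q10} splits into {q0,q10} and {q6}.
Split {q3,q4,q7} by δ(·,a) → {q4,q7} and {q3}.
No further refinement is possible. Final partition (8 blocks): {q0,q10} | {q2,q9} | {q8,q11} | {q12} | {q1,q5} | {q4,q7} | {q6} | {q3}.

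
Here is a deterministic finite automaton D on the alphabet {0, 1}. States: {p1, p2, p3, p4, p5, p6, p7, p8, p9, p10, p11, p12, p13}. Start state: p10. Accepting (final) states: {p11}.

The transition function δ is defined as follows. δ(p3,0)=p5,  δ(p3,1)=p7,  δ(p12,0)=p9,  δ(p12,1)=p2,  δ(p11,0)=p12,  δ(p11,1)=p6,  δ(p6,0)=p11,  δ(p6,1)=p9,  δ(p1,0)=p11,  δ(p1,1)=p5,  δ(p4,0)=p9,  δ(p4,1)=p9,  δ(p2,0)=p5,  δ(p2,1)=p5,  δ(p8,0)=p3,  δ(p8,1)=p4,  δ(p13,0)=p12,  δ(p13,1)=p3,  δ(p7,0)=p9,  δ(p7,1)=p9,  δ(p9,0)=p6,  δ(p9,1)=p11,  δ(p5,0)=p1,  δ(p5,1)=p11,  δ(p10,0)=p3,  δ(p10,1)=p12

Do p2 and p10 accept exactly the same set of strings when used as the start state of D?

Reachable states from the start: {p1,p2,p3,p5,p6,p7,p9,p10,p11,p12}. Unreachable: {p4,p8,p13} — drop them.
Initial partition by acceptance: {p11} | {p1,p2,p3,p5,p6,p7,p9,p10,p12}.
Refine {p1,p2,p3,p5,p6,p7,p9,p10,p12} on symbol 0: members go to different blocks, giving {p2,p3,p5,p7,p9,p10,p12} and {p1,p6}.
Split {p2,p3,p5,p7,p9,p10,p12} by δ(·,0) → {p2,p3,p7,p10,p12} and {p5,p9}.
Refine {p2,p3,p7,p10,p12} on symbol 0: members go to different blocks, giving {p2,p3,p7,p12} and {p10}.
Refine {p2,p3,p7,p12} on symbol 1: members go to different blocks, giving {p2,p7} and {p3,p12}.
Stable partition: {p11} | {p2,p7} | {p1,p6} | {p5,p9} | {p10} | {p3,p12} — 6 equivalence classes.
p2 and p10 end up in different blocks, so they are distinguishable. For instance, the string '01' is accepted from only p2.

No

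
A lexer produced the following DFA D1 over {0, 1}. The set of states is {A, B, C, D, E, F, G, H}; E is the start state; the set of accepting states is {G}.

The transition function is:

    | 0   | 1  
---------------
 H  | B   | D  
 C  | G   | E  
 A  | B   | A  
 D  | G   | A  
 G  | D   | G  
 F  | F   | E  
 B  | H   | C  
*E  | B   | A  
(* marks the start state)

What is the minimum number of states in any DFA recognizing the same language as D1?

4

Reachable states from the start: {A,B,C,D,E,G,H}. Unreachable: {F} — drop them.
P0 = {G} | {A,B,C,D,E,H}.
On input 0, block {A,B,C,D,E,H} splits into {A,B,E,H} and {C,D}.
On input 1, block {A,B,E,H} splits into {A,E} and {B,H}.
The partition is now stable with 4 blocks: {G} | {A,E} | {C,D} | {B,H}.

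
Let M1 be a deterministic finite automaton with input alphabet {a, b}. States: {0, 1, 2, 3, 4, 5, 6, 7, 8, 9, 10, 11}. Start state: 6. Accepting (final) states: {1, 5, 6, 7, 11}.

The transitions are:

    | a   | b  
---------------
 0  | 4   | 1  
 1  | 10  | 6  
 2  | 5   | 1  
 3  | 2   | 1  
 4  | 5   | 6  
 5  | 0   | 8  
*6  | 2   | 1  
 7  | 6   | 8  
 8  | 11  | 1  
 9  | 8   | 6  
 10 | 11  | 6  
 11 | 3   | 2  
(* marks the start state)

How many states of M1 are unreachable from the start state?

BFS from 6 reaches {0, 1, 2, 3, 4, 5, 6, 8, 10, 11}; the 2 state(s) 7, 9 are never visited.

2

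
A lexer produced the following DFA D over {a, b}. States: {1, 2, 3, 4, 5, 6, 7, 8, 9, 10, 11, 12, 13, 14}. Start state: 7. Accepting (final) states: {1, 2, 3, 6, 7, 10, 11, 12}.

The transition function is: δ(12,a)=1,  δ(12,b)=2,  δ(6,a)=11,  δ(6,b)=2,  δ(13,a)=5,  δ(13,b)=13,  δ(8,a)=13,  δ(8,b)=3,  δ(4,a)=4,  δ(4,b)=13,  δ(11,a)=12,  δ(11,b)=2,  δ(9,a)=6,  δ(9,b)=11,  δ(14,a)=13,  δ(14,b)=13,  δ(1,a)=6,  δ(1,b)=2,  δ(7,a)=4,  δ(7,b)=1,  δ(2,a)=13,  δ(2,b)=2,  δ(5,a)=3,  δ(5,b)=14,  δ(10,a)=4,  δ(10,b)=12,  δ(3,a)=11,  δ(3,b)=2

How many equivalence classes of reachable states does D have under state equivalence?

7

First remove the unreachable states {8,9,10}; 11 states remain.
P0 = {1,2,3,6,7,11,12} | {4,5,13,14}.
On input a, block {1,2,3,6,7,11,12} splits into {1,3,6,11,12} and {2,7}.
Split {4,5,13,14} by δ(·,a) → {4,13,14} and {5}.
On input a, block {4,13,14} splits into {4,14} and {13}.
Split {4,14} by δ(·,a) → {4} and {14}.
Refine {2,7} on symbol a: members go to different blocks, giving {2} and {7}.
No further refinement is possible. Final partition (7 blocks): {1,3,6,11,12} | {4} | {2} | {5} | {13} | {14} | {7}.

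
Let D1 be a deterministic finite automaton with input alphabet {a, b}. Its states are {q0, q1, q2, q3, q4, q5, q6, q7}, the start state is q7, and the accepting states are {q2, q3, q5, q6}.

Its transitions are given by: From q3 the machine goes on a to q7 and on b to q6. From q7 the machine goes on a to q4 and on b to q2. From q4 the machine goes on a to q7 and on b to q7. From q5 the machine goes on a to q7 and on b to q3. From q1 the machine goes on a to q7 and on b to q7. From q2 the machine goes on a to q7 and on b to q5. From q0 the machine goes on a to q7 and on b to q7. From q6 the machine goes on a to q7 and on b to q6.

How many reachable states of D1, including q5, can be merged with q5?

4

Reachable states from the start: {q2,q3,q4,q5,q6,q7}. Unreachable: {q0,q1} — drop them.
Initial partition by acceptance: {q2,q3,q5,q6} | {q4,q7}.
On input b, block {q4,q7} splits into {q4} and {q7}.
The partition is now stable with 3 blocks: {q2,q3,q5,q6} | {q4} | {q7}.
The equivalence class containing q5 is {q2,q3,q5,q6}, of size 4.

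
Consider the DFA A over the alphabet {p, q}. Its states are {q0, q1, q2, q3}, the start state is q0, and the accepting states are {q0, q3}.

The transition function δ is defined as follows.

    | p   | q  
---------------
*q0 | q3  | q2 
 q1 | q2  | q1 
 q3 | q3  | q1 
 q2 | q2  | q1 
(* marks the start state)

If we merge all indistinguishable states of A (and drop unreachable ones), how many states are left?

2

P0 = {q0,q3} | {q1,q2}.
Stable partition: {q0,q3} | {q1,q2} — 2 equivalence classes.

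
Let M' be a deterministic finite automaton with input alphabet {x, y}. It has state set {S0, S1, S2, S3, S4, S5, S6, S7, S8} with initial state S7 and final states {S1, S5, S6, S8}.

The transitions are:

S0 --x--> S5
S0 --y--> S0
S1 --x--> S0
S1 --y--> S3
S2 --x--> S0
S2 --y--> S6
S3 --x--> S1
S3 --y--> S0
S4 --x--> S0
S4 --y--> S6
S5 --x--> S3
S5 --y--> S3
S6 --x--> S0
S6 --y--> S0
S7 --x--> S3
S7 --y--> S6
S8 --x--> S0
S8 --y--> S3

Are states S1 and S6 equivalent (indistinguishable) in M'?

Yes

First remove the unreachable states {S2,S4,S8}; 6 states remain.
Start with accepting vs non-accepting: {S1,S5,S6} | {S0,S3,S7}.
On input x, block {S0,S3,S7} splits into {S0,S3} and {S7}.
No further refinement is possible. Final partition (3 blocks): {S1,S5,S6} | {S0,S3} | {S7}.
S1 and S6 lie in the same block of the stable partition, so they are equivalent — no string distinguishes them.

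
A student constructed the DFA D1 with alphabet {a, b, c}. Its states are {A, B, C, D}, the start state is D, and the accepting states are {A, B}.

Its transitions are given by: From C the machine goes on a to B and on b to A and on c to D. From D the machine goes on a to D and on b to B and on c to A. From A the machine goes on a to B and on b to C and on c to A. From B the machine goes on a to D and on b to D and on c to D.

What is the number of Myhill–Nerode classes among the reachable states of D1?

4

All states are reachable from the start state.
P0 = {A,B} | {C,D}.
On input a, block {A,B} splits into {A} and {B}.
Split {C,D} by δ(·,a) → {C} and {D}.
The partition is now stable with 4 blocks: {A} | {C} | {B} | {D}.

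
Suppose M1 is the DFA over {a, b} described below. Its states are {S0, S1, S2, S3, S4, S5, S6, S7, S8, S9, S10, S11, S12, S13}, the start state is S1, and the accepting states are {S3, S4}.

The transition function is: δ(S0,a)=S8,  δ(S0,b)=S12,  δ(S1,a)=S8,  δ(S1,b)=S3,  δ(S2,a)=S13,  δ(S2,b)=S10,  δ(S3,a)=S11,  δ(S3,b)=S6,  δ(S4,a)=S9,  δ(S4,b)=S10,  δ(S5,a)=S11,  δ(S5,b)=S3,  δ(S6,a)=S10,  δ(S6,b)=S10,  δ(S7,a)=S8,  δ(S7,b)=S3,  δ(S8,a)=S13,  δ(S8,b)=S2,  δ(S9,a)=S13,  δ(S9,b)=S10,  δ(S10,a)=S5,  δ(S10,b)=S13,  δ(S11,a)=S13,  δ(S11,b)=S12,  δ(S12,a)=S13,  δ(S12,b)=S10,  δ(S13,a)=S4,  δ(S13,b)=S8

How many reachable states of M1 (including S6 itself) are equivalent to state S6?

States {S0,S7} cannot be reached from the start state, so discard them.
Initial partition by acceptance: {S3,S4} | {S1,S2,S5,S6,S8,S9,S10,S11,S12,S13}.
On input a, block {S1,S2,S5,S6,S8,S9,S10,S11,S12,S13} splits into {S1,S2,S5,S6,S8,S9,S10,S11,S12} and {S13}.
On input a, block {S1,S2,S5,S6,S8,S9,S10,S11,S12} splits into {S2,S8,S9,S11,S12} and {S1,S5,S6,S10}.
On input b, block {S2,S8,S9,S11,S12} splits into {S2,S9,S12} and {S8,S11}.
Split {S3,S4} by δ(·,a) → {S3} and {S4}.
Split {S1,S5,S6,S10} by δ(·,a) → {S1,S5} and {S6,S10}.
Refine {S6,S10} on symbol a: members go to different blocks, giving {S6} and {S10}.
No further refinement is possible. Final partition (8 blocks): {S3} | {S2,S9,S12} | {S13} | {S1,S5} | {S8,S11} | {S4} | {S6} | {S10}.
The equivalence class containing S6 is {S6}, of size 1.

1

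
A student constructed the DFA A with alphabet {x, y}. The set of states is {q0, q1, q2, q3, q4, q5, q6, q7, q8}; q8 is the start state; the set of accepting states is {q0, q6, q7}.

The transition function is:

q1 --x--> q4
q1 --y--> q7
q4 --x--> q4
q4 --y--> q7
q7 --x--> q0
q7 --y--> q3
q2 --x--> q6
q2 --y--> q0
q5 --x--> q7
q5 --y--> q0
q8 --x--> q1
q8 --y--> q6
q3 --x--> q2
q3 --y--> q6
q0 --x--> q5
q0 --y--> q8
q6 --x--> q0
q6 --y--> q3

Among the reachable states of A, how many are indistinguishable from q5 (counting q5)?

2

P0 = {q0,q6,q7} | {q1,q2,q3,q4,q5,q8}.
On input x, block {q0,q6,q7} splits into {q6,q7} and {q0}.
On input x, block {q1,q2,q3,q4,q5,q8} splits into {q1,q3,q4,q8} and {q2,q5}.
On input x, block {q1,q3,q4,q8} splits into {q1,q4,q8} and {q3}.
Stable partition: {q6,q7} | {q1,q4,q8} | {q0} | {q2,q5} | {q3} — 5 equivalence classes.
The equivalence class containing q5 is {q2,q5}, of size 2.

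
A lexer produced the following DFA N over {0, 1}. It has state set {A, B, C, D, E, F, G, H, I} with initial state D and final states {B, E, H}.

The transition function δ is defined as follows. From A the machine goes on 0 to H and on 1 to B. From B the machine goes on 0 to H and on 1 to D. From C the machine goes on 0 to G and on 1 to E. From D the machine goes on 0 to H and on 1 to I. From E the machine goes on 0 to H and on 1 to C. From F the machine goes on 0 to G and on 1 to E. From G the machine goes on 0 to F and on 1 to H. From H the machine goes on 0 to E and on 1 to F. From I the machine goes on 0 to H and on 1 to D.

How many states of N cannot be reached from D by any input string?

Starting at D and following transitions, the reachable set is {C, D, E, F, G, H, I}. That leaves A, B unreachable — 2 in total.

2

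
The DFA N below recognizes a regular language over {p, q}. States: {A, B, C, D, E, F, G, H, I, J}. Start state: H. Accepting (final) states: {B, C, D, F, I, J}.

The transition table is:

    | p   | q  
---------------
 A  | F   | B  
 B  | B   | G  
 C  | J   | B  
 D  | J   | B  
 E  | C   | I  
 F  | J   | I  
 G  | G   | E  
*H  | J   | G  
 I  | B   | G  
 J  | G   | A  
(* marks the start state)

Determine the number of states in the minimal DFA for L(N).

6

Reachable states from the start: {A,B,C,E,F,G,H,I,J}. Unreachable: {D} — drop them.
Start with accepting vs non-accepting: {B,C,F,I,J} | {A,E,G,H}.
Split {B,C,F,I,J} by δ(·,p) → {B,C,F,I} and {J}.
Split {B,C,F,I} by δ(·,p) → {B,I} and {C,F}.
Split {A,E,G,H} by δ(·,p) → {A,E} and {G} and {H}.
Stable partition: {B,I} | {A,E} | {J} | {C,F} | {G} | {H} — 6 equivalence classes.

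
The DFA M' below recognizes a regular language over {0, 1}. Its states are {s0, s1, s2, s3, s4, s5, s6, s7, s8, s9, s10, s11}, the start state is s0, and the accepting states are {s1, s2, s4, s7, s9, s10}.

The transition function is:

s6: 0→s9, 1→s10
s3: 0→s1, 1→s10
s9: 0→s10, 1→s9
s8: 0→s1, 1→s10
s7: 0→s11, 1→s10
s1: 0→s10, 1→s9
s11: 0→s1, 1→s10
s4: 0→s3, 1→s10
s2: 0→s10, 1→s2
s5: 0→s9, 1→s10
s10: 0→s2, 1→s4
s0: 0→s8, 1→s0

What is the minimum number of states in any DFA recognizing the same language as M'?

States {s5,s6,s7,s11} cannot be reached from the start state, so discard them.
P0 = {s1,s2,s4,s9,s10} | {s0,s3,s8}.
Split {s1,s2,s4,s9,s10} by δ(·,0) → {s1,s2,s9,s10} and {s4}.
Refine {s1,s2,s9,s10} on symbol 1: members go to different blocks, giving {s1,s2,s9} and {s10}.
Refine {s0,s3,s8} on symbol 0: members go to different blocks, giving {s3,s8} and {s0}.
Stable partition: {s1,s2,s9} | {s3,s8} | {s4} | {s10} | {s0} — 5 equivalence classes.

5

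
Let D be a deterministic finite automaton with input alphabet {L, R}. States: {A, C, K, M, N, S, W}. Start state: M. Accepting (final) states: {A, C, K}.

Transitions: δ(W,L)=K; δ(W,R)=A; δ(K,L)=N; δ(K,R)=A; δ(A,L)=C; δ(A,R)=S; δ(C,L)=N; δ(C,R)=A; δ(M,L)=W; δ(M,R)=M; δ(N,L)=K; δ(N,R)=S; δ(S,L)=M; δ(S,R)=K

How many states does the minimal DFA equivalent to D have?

6

Initial partition by acceptance: {A,C,K} | {M,N,S,W}.
Split {A,C,K} by δ(·,L) → {C,K} and {A}.
Split {M,N,S,W} by δ(·,L) → {N,W} and {M,S}.
On input R, block {N,W} splits into {W} and {N}.
Refine {M,S} on symbol L: members go to different blocks, giving {S} and {M}.
No further refinement is possible. Final partition (6 blocks): {C,K} | {W} | {A} | {S} | {N} | {M}.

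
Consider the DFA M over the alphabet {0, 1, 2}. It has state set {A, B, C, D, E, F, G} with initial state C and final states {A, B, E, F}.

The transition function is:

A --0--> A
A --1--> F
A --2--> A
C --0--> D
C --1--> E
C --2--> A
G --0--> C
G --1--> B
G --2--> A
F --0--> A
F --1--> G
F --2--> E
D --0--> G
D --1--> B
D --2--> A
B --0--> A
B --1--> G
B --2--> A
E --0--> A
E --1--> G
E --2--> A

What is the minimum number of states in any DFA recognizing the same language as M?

P0 = {A,B,E,F} | {C,D,G}.
On input 1, block {A,B,E,F} splits into {B,E,F} and {A}.
On input 2, block {B,E,F} splits into {B,E} and {F}.
Stable partition: {B,E} | {C,D,G} | {A} | {F} — 4 equivalence classes.

4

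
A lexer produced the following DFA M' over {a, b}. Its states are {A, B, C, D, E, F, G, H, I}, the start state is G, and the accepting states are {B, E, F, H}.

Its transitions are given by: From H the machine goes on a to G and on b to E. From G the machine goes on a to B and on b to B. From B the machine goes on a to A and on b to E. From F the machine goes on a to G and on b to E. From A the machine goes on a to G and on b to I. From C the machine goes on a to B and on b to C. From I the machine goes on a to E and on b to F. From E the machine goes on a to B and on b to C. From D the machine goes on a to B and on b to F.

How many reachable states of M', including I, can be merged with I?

Reachable states from the start: {A,B,C,E,F,G,I}. Unreachable: {D,H} — drop them.
P0 = {B,E,F} | {A,C,G,I}.
On input a, block {B,E,F} splits into {B,F} and {E}.
Split {A,C,G,I} by δ(·,a) → {C,G} and {A} and {I}.
Refine {B,F} on symbol a: members go to different blocks, giving {B} and {F}.
Refine {C,G} on symbol b: members go to different blocks, giving {C} and {G}.
The partition is now stable with 7 blocks: {B} | {C} | {E} | {A} | {I} | {F} | {G}.
State I belongs to the block {I}, which has 1 states.

1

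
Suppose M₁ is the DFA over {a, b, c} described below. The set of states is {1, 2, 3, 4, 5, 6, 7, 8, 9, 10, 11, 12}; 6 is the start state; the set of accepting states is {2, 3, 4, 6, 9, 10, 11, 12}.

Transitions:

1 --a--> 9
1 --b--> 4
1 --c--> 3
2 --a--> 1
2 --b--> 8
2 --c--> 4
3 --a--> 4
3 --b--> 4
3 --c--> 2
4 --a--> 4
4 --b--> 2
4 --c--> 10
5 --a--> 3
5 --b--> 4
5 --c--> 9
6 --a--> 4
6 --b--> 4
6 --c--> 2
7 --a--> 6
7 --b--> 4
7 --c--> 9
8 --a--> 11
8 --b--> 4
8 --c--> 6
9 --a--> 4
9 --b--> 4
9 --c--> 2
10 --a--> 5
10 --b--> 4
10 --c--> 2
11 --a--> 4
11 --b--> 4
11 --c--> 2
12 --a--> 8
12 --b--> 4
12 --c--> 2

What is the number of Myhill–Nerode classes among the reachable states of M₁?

5

Reachable states from the start: {1,2,3,4,5,6,8,9,10,11}. Unreachable: {7,12} — drop them.
Initial partition by acceptance: {2,3,4,6,9,10,11} | {1,5,8}.
Split {2,3,4,6,9,10,11} by δ(·,a) → {3,4,6,9,11} and {2,10}.
Refine {3,4,6,9,11} on symbol b: members go to different blocks, giving {3,6,9,11} and {4}.
Split {2,10} by δ(·,b) → {2} and {10}.
The partition is now stable with 5 blocks: {3,6,9,11} | {1,5,8} | {2} | {4} | {10}.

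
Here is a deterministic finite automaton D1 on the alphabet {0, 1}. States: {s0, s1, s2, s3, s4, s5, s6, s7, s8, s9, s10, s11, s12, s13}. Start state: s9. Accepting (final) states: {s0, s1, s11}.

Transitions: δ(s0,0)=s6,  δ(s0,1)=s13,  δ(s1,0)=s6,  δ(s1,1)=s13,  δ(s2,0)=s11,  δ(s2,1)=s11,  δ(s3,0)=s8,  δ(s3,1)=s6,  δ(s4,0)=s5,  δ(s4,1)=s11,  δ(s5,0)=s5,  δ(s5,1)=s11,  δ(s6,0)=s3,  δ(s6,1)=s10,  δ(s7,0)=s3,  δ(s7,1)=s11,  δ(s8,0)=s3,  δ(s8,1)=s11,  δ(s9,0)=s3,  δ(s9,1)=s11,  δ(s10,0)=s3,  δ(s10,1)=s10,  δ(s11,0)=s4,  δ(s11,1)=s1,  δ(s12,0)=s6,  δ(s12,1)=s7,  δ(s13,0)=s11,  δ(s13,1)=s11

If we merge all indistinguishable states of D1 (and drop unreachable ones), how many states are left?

7

First remove the unreachable states {s0,s2,s7,s12}; 10 states remain.
P0 = {s1,s11} | {s3,s4,s5,s6,s8,s9,s10,s13}.
On input 1, block {s1,s11} splits into {s1} and {s11}.
Refine {s3,s4,s5,s6,s8,s9,s10,s13} on symbol 0: members go to different blocks, giving {s3,s4,s5,s6,s8,s9,s10} and {s13}.
On input 1, block {s3,s4,s5,s6,s8,s9,s10} splits into {s4,s5,s8,s9} and {s3,s6,s10}.
On input 0, block {s4,s5,s8,s9} splits into {s4,s5} and {s8,s9}.
Split {s3,s6,s10} by δ(·,0) → {s6,s10} and {s3}.
Stable partition: {s1} | {s4,s5} | {s11} | {s13} | {s6,s10} | {s8,s9} | {s3} — 7 equivalence classes.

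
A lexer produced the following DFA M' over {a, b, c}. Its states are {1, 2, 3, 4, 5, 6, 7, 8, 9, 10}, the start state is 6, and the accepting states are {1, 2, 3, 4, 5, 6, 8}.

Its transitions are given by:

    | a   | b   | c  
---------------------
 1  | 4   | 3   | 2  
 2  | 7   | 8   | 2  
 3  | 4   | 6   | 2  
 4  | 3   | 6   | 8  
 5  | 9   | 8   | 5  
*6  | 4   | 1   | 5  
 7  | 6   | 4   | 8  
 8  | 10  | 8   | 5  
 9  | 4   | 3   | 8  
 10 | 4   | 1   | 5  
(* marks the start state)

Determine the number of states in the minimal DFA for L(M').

All states are reachable from the start state.
P0 = {1,2,3,4,5,6,8} | {7,9,10}.
Refine {1,2,3,4,5,6,8} on symbol a: members go to different blocks, giving {1,3,4,6} and {2,5,8}.
The partition is now stable with 3 blocks: {1,3,4,6} | {7,9,10} | {2,5,8}.

3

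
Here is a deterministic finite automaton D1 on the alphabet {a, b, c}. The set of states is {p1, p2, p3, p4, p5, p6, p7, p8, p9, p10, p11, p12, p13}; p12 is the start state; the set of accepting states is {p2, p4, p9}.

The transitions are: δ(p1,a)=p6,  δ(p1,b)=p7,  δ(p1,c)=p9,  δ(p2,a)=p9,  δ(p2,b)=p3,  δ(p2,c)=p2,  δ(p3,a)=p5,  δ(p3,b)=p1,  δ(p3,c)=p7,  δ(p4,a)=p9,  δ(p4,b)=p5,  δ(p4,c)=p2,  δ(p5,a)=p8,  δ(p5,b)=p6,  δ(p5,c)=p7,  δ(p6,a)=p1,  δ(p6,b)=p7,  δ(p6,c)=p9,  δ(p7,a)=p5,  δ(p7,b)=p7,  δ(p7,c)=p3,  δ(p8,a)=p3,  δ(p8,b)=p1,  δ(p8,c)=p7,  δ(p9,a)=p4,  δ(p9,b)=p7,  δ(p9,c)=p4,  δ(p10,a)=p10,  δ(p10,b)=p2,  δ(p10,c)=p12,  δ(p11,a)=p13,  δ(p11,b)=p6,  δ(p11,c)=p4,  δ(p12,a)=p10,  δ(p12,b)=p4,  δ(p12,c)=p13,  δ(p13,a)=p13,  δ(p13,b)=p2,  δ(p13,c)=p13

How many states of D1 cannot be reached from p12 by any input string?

1

Starting at p12 and following transitions, the reachable set is {p1, p2, p3, p4, p5, p6, p7, p8, p9, p10, p12, p13}. That leaves p11 unreachable — 1 in total.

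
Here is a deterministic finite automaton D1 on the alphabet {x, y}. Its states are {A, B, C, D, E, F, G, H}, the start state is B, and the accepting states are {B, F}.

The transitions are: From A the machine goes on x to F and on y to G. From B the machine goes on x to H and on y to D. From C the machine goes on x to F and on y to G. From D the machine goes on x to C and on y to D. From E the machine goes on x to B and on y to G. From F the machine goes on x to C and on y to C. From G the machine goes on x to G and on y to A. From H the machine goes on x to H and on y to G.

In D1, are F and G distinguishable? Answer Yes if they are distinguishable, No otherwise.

States {E} cannot be reached from the start state, so discard them.
Start with accepting vs non-accepting: {B,F} | {A,C,D,G,H}.
Refine {A,C,D,G,H} on symbol x: members go to different blocks, giving {D,G,H} and {A,C}.
On input x, block {B,F} splits into {B} and {F}.
On input x, block {D,G,H} splits into {G,H} and {D}.
Split {G,H} by δ(·,y) → {G} and {H}.
The partition is now stable with 6 blocks: {B} | {G} | {A,C} | {F} | {D} | {H}.
F and G end up in different blocks, so they are distinguishable. For instance, the string 'ε' is accepted from only F.

Yes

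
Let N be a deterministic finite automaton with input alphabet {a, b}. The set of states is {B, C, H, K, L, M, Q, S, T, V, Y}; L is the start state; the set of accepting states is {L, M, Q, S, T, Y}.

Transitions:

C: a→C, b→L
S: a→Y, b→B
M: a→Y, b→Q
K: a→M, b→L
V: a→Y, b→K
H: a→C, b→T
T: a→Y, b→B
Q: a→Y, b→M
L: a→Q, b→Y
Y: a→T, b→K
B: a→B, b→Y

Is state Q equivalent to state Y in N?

States {C,H,S,V} cannot be reached from the start state, so discard them.
P0 = {L,M,Q,T,Y} | {B,K}.
Refine {L,M,Q,T,Y} on symbol b: members go to different blocks, giving {L,M,Q} and {T,Y}.
Split {L,M,Q} by δ(·,a) → {M,Q} and {L}.
On input a, block {B,K} splits into {B} and {K}.
Split {T,Y} by δ(·,b) → {T} and {Y}.
Stable partition: {M,Q} | {B} | {T} | {L} | {K} | {Y} — 6 equivalence classes.
Q and Y end up in different blocks, so they are distinguishable. For instance, the string 'b' is accepted from only Q.

No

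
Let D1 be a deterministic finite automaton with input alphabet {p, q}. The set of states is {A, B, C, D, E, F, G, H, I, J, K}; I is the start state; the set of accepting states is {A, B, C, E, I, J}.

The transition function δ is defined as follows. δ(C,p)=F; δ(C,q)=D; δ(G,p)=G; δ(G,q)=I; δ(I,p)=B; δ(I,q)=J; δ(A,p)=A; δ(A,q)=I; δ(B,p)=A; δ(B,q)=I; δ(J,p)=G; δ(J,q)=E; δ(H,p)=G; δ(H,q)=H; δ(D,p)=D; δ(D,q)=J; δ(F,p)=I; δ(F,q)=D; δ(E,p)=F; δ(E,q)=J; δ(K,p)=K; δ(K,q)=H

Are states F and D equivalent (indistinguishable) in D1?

No

First remove the unreachable states {C,H,K}; 8 states remain.
P0 = {A,B,E,I,J} | {D,F,G}.
Refine {A,B,E,I,J} on symbol p: members go to different blocks, giving {A,B,I} and {E,J}.
On input q, block {A,B,I} splits into {A,B} and {I}.
Split {D,F,G} by δ(·,p) → {D,G} and {F}.
On input q, block {D,G} splits into {D} and {G}.
Refine {E,J} on symbol p: members go to different blocks, giving {E} and {J}.
The partition is now stable with 7 blocks: {A,B} | {D} | {E} | {I} | {F} | {G} | {J}.
F and D end up in different blocks, so they are distinguishable. For instance, the string 'p' is accepted from only F.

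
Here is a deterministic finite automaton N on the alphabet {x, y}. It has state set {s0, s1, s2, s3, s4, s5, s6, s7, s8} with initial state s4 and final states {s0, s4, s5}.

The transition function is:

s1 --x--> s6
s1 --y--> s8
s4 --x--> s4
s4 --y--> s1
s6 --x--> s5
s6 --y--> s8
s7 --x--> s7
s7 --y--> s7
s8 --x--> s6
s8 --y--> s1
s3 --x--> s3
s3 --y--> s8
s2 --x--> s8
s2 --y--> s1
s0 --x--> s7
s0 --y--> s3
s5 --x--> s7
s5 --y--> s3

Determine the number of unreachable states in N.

Starting at s4 and following transitions, the reachable set is {s1, s3, s4, s5, s6, s7, s8}. That leaves s0, s2 unreachable — 2 in total.

2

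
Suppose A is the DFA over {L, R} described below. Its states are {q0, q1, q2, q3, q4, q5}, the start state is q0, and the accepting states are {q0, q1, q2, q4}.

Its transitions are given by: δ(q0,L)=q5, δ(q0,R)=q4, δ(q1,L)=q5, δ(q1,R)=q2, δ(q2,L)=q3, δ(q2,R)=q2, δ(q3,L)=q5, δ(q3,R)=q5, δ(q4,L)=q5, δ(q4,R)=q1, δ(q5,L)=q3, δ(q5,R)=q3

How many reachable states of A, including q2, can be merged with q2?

Every state is reachable, so we keep all 6.
Start with accepting vs non-accepting: {q0,q1,q2,q4} | {q3,q5}.
The partition is now stable with 2 blocks: {q0,q1,q2,q4} | {q3,q5}.
The equivalence class containing q2 is {q0,q1,q2,q4}, of size 4.

4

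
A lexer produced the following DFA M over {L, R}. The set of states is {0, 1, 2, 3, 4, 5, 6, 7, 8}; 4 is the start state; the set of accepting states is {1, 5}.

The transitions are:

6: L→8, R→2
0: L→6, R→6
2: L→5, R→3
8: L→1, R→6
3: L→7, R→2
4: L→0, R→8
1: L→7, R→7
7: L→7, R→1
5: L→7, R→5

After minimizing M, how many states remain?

All states are reachable from the start state.
P0 = {1,5} | {0,2,3,4,6,7,8}.
On input R, block {1,5} splits into {1} and {5}.
On input L, block {0,2,3,4,6,7,8} splits into {0,3,4,6,7} and {2} and {8}.
On input L, block {0,3,4,6,7} splits into {0,3,4,7} and {6}.
On input L, block {0,3,4,7} splits into {3,4,7} and {0}.
Refine {3,4,7} on symbol L: members go to different blocks, giving {3,7} and {4}.
On input R, block {3,7} splits into {3} and {7}.
No further refinement is possible. Final partition (9 blocks): {1} | {3} | {5} | {2} | {8} | {6} | {0} | {4} | {7}.

9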